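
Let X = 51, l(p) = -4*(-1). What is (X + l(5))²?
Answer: 3025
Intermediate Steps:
l(p) = 4
(X + l(5))² = (51 + 4)² = 55² = 3025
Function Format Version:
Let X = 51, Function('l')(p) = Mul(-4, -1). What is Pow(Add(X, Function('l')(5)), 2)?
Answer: 3025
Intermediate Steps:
Function('l')(p) = 4
Pow(Add(X, Function('l')(5)), 2) = Pow(Add(51, 4), 2) = Pow(55, 2) = 3025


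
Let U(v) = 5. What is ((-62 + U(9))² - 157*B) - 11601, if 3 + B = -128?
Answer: 12215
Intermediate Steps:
B = -131 (B = -3 - 128 = -131)
((-62 + U(9))² - 157*B) - 11601 = ((-62 + 5)² - 157*(-131)) - 11601 = ((-57)² + 20567) - 11601 = (3249 + 20567) - 11601 = 23816 - 11601 = 12215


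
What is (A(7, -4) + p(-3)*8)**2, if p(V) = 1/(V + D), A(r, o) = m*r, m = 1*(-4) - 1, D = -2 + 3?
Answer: 1521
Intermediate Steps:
D = 1
m = -5 (m = -4 - 1 = -5)
A(r, o) = -5*r
p(V) = 1/(1 + V) (p(V) = 1/(V + 1) = 1/(1 + V))
(A(7, -4) + p(-3)*8)**2 = (-5*7 + 8/(1 - 3))**2 = (-35 + 8/(-2))**2 = (-35 - 1/2*8)**2 = (-35 - 4)**2 = (-39)**2 = 1521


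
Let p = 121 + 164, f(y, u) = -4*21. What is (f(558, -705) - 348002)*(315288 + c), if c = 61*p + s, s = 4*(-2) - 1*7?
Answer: -115793592588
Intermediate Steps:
f(y, u) = -84
p = 285
s = -15 (s = -8 - 7 = -15)
c = 17370 (c = 61*285 - 15 = 17385 - 15 = 17370)
(f(558, -705) - 348002)*(315288 + c) = (-84 - 348002)*(315288 + 17370) = -348086*332658 = -115793592588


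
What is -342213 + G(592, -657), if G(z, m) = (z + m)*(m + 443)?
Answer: -328303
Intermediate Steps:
G(z, m) = (443 + m)*(m + z) (G(z, m) = (m + z)*(443 + m) = (443 + m)*(m + z))
-342213 + G(592, -657) = -342213 + ((-657)² + 443*(-657) + 443*592 - 657*592) = -342213 + (431649 - 291051 + 262256 - 388944) = -342213 + 13910 = -328303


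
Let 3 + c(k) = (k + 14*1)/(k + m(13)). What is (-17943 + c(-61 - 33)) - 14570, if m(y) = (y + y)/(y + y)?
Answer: -3023908/93 ≈ -32515.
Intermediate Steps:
m(y) = 1 (m(y) = (2*y)/((2*y)) = (2*y)*(1/(2*y)) = 1)
c(k) = -3 + (14 + k)/(1 + k) (c(k) = -3 + (k + 14*1)/(k + 1) = -3 + (k + 14)/(1 + k) = -3 + (14 + k)/(1 + k))
(-17943 + c(-61 - 33)) - 14570 = (-17943 + (11 - 2*(-61 - 33))/(1 + (-61 - 33))) - 14570 = (-17943 + (11 - 2*(-94))/(1 - 94)) - 14570 = (-17943 + (11 + 188)/(-93)) - 14570 = (-17943 - 1/93*199) - 14570 = (-17943 - 199/93) - 14570 = -1668898/93 - 14570 = -3023908/93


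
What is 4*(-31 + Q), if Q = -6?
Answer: -148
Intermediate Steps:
4*(-31 + Q) = 4*(-31 - 6) = 4*(-37) = -148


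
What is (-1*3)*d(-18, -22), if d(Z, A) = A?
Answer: 66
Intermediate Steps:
(-1*3)*d(-18, -22) = -1*3*(-22) = -3*(-22) = 66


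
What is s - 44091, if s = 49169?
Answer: 5078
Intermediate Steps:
s - 44091 = 49169 - 44091 = 5078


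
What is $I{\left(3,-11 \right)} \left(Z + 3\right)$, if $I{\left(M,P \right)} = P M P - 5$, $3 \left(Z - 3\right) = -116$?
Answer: $- \frac{35084}{3} \approx -11695.0$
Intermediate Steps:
$Z = - \frac{107}{3}$ ($Z = 3 + \frac{1}{3} \left(-116\right) = 3 - \frac{116}{3} = - \frac{107}{3} \approx -35.667$)
$I{\left(M,P \right)} = -5 + M P^{2}$ ($I{\left(M,P \right)} = M P P - 5 = M P^{2} - 5 = -5 + M P^{2}$)
$I{\left(3,-11 \right)} \left(Z + 3\right) = \left(-5 + 3 \left(-11\right)^{2}\right) \left(- \frac{107}{3} + 3\right) = \left(-5 + 3 \cdot 121\right) \left(- \frac{98}{3}\right) = \left(-5 + 363\right) \left(- \frac{98}{3}\right) = 358 \left(- \frac{98}{3}\right) = - \frac{35084}{3}$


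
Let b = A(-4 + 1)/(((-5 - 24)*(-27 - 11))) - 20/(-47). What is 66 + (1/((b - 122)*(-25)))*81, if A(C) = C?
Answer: 10394194164/157424225 ≈ 66.027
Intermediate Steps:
b = 21899/51794 (b = (-4 + 1)/(((-5 - 24)*(-27 - 11))) - 20/(-47) = -3/((-29*(-38))) - 20*(-1/47) = -3/1102 + 20/47 = 21899/51794 ≈ 0.42281)
66 + (1/((b - 122)*(-25)))*81 = 66 + (1/((21899/51794 - 122)*(-25)))*81 = 66 + (-1/25/(-6296969/51794))*81 = 66 - 51794/6296969*(-1/25)*81 = 66 + (51794/157424225)*81 = 66 + 4195314/157424225 = 10394194164/157424225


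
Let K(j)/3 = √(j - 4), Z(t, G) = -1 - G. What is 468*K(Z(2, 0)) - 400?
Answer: -400 + 1404*I*√5 ≈ -400.0 + 3139.4*I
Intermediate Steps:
K(j) = 3*√(-4 + j) (K(j) = 3*√(j - 4) = 3*√(-4 + j))
468*K(Z(2, 0)) - 400 = 468*(3*√(-4 + (-1 - 1*0))) - 400 = 468*(3*√(-4 + (-1 + 0))) - 400 = 468*(3*√(-4 - 1)) - 400 = 468*(3*√(-5)) - 400 = 468*(3*(I*√5)) - 400 = 468*(3*I*√5) - 400 = 1404*I*√5 - 400 = -400 + 1404*I*√5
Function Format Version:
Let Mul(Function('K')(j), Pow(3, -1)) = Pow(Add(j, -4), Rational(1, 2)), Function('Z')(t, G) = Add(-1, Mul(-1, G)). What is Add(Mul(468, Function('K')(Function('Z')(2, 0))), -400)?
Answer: Add(-400, Mul(1404, I, Pow(5, Rational(1, 2)))) ≈ Add(-400.00, Mul(3139.4, I))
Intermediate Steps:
Function('K')(j) = Mul(3, Pow(Add(-4, j), Rational(1, 2))) (Function('K')(j) = Mul(3, Pow(Add(j, -4), Rational(1, 2))) = Mul(3, Pow(Add(-4, j), Rational(1, 2))))
Add(Mul(468, Function('K')(Function('Z')(2, 0))), -400) = Add(Mul(468, Mul(3, Pow(Add(-4, Add(-1, Mul(-1, 0))), Rational(1, 2)))), -400) = Add(Mul(468, Mul(3, Pow(Add(-4, Add(-1, 0)), Rational(1, 2)))), -400) = Add(Mul(468, Mul(3, Pow(Add(-4, -1), Rational(1, 2)))), -400) = Add(Mul(468, Mul(3, Pow(-5, Rational(1, 2)))), -400) = Add(Mul(468, Mul(3, Mul(I, Pow(5, Rational(1, 2))))), -400) = Add(Mul(468, Mul(3, I, Pow(5, Rational(1, 2)))), -400) = Add(Mul(1404, I, Pow(5, Rational(1, 2))), -400) = Add(-400, Mul(1404, I, Pow(5, Rational(1, 2))))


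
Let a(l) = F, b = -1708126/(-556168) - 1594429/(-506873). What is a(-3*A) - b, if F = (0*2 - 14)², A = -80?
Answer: 26750554512037/140953271332 ≈ 189.78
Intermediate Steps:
b = 876286669035/140953271332 (b = -1708126*(-1/556168) - 1594429*(-1/506873) = 854063/278084 + 1594429/506873 = 876286669035/140953271332 ≈ 6.2169)
F = 196 (F = (0 - 14)² = (-14)² = 196)
a(l) = 196
a(-3*A) - b = 196 - 1*876286669035/140953271332 = 196 - 876286669035/140953271332 = 26750554512037/140953271332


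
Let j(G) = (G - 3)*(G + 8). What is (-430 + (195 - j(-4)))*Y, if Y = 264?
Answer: -54648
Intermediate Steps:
j(G) = (-3 + G)*(8 + G)
(-430 + (195 - j(-4)))*Y = (-430 + (195 - (-24 + (-4)² + 5*(-4))))*264 = (-430 + (195 - (-24 + 16 - 20)))*264 = (-430 + (195 - 1*(-28)))*264 = (-430 + (195 + 28))*264 = (-430 + 223)*264 = -207*264 = -54648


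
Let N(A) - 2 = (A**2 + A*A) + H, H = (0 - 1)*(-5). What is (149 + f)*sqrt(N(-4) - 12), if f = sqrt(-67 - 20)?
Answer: 3*sqrt(3)*(149 + I*sqrt(87)) ≈ 774.23 + 48.466*I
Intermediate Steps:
H = 5 (H = -1*(-5) = 5)
N(A) = 7 + 2*A**2 (N(A) = 2 + ((A**2 + A*A) + 5) = 2 + ((A**2 + A**2) + 5) = 2 + (2*A**2 + 5) = 2 + (5 + 2*A**2) = 7 + 2*A**2)
f = I*sqrt(87) (f = sqrt(-87) = I*sqrt(87) ≈ 9.3274*I)
(149 + f)*sqrt(N(-4) - 12) = (149 + I*sqrt(87))*sqrt((7 + 2*(-4)**2) - 12) = (149 + I*sqrt(87))*sqrt((7 + 2*16) - 12) = (149 + I*sqrt(87))*sqrt((7 + 32) - 12) = (149 + I*sqrt(87))*sqrt(39 - 12) = (149 + I*sqrt(87))*sqrt(27) = (149 + I*sqrt(87))*(3*sqrt(3)) = 3*sqrt(3)*(149 + I*sqrt(87))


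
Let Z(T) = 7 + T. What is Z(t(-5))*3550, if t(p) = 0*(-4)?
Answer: 24850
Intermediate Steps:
t(p) = 0
Z(t(-5))*3550 = (7 + 0)*3550 = 7*3550 = 24850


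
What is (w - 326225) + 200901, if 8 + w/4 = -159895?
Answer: -764936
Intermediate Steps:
w = -639612 (w = -32 + 4*(-159895) = -32 - 639580 = -639612)
(w - 326225) + 200901 = (-639612 - 326225) + 200901 = -965837 + 200901 = -764936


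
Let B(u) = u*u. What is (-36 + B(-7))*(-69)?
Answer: -897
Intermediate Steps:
B(u) = u²
(-36 + B(-7))*(-69) = (-36 + (-7)²)*(-69) = (-36 + 49)*(-69) = 13*(-69) = -897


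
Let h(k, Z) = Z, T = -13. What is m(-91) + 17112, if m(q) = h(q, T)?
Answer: 17099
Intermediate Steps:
m(q) = -13
m(-91) + 17112 = -13 + 17112 = 17099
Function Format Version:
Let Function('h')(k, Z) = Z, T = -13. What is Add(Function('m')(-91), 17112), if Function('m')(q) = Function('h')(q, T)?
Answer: 17099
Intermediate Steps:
Function('m')(q) = -13
Add(Function('m')(-91), 17112) = Add(-13, 17112) = 17099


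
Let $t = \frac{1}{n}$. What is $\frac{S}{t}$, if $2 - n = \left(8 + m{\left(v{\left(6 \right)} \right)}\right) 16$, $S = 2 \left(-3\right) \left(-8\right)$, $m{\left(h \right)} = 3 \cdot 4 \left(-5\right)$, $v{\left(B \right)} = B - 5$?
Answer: $40032$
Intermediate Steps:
$v{\left(B \right)} = -5 + B$ ($v{\left(B \right)} = B - 5 = -5 + B$)
$m{\left(h \right)} = -60$ ($m{\left(h \right)} = 12 \left(-5\right) = -60$)
$S = 48$ ($S = \left(-6\right) \left(-8\right) = 48$)
$n = 834$ ($n = 2 - \left(8 - 60\right) 16 = 2 - \left(-52\right) 16 = 2 - -832 = 2 + 832 = 834$)
$t = \frac{1}{834} \approx 0.001199$
$\frac{S}{t} = 48 \frac{1}{\frac{1}{834}} = 48 \cdot 834 = 40032$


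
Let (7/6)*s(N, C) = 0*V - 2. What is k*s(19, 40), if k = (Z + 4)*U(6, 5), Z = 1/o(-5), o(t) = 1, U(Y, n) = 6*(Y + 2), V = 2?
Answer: -2880/7 ≈ -411.43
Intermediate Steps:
U(Y, n) = 12 + 6*Y (U(Y, n) = 6*(2 + Y) = 12 + 6*Y)
s(N, C) = -12/7 (s(N, C) = 6*(0*2 - 2)/7 = 6*(0 - 2)/7 = (6/7)*(-2) = -12/7)
Z = 1 (Z = 1/1 = 1)
k = 240 (k = (1 + 4)*(12 + 6*6) = 5*(12 + 36) = 5*48 = 240)
k*s(19, 40) = 240*(-12/7) = -2880/7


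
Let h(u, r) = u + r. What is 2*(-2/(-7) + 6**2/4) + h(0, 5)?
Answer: 165/7 ≈ 23.571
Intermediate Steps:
h(u, r) = r + u
2*(-2/(-7) + 6**2/4) + h(0, 5) = 2*(-2/(-7) + 6**2/4) + (5 + 0) = 2*(-2*(-1/7) + 36*(1/4)) + 5 = 2*(2/7 + 9) + 5 = 2*(65/7) + 5 = 130/7 + 5 = 165/7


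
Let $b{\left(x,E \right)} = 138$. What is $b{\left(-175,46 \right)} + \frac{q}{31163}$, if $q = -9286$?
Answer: $\frac{4291208}{31163} \approx 137.7$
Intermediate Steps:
$b{\left(-175,46 \right)} + \frac{q}{31163} = 138 - \frac{9286}{31163} = \frac{4291208}{31163}$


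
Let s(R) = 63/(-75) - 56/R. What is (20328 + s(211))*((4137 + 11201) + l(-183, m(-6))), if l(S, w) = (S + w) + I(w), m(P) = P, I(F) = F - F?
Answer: 1624341965981/5275 ≈ 3.0793e+8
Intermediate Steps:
I(F) = 0
l(S, w) = S + w (l(S, w) = (S + w) + 0 = S + w)
s(R) = -21/25 - 56/R (s(R) = 63*(-1/75) - 56/R = -21/25 - 56/R)
(20328 + s(211))*((4137 + 11201) + l(-183, m(-6))) = (20328 + (-21/25 - 56/211))*((4137 + 11201) + (-183 - 6)) = (20328 + (-21/25 - 56*1/211))*(15338 - 189) = (20328 + (-21/25 - 56/211))*15149 = (20328 - 5831/5275)*15149 = (107224369/5275)*15149 = 1624341965981/5275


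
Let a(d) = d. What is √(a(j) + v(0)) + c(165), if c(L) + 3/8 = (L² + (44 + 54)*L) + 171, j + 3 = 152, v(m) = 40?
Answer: 348525/8 + 3*√21 ≈ 43579.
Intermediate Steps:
j = 149 (j = -3 + 152 = 149)
c(L) = 1365/8 + L² + 98*L (c(L) = -3/8 + ((L² + (44 + 54)*L) + 171) = -3/8 + ((L² + 98*L) + 171) = -3/8 + (171 + L² + 98*L) = 1365/8 + L² + 98*L)
√(a(j) + v(0)) + c(165) = √(149 + 40) + (1365/8 + 165² + 98*165) = √189 + (1365/8 + 27225 + 16170) = 3*√21 + 348525/8 = 348525/8 + 3*√21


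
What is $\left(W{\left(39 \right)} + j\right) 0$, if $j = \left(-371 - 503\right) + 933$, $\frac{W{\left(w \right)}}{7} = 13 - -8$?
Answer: $0$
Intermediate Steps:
$W{\left(w \right)} = 147$ ($W{\left(w \right)} = 7 \left(13 - -8\right) = 7 \left(13 + 8\right) = 7 \cdot 21 = 147$)
$j = 59$ ($j = \left(-371 - 503\right) + 933 = -874 + 933 = 59$)
$\left(W{\left(39 \right)} + j\right) 0 = \left(147 + 59\right) 0 = 206 \cdot 0 = 0$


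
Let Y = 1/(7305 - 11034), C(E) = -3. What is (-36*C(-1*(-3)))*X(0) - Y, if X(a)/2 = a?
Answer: 1/3729 ≈ 0.00026817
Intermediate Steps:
X(a) = 2*a
Y = -1/3729 (Y = 1/(-3729) = -1/3729 ≈ -0.00026817)
(-36*C(-1*(-3)))*X(0) - Y = (-36*(-3))*(2*0) - 1*(-1/3729) = 108*0 + 1/3729 = 0 + 1/3729 = 1/3729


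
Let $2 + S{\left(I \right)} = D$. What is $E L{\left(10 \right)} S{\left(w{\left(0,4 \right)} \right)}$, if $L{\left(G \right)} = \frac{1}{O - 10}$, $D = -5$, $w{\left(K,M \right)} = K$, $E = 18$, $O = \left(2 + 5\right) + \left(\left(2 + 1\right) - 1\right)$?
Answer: $126$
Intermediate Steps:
$O = 9$ ($O = 7 + \left(3 - 1\right) = 7 + 2 = 9$)
$S{\left(I \right)} = -7$ ($S{\left(I \right)} = -2 - 5 = -7$)
$L{\left(G \right)} = -1$ ($L{\left(G \right)} = \frac{1}{9 - 10} = \frac{1}{-1} = -1$)
$E L{\left(10 \right)} S{\left(w{\left(0,4 \right)} \right)} = 18 \left(-1\right) \left(-7\right) = \left(-18\right) \left(-7\right) = 126$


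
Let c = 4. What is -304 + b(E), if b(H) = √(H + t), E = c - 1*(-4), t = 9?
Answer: -304 + √17 ≈ -299.88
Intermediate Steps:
E = 8 (E = 4 - 1*(-4) = 4 + 4 = 8)
b(H) = √(9 + H) (b(H) = √(H + 9) = √(9 + H))
-304 + b(E) = -304 + √(9 + 8) = -304 + √17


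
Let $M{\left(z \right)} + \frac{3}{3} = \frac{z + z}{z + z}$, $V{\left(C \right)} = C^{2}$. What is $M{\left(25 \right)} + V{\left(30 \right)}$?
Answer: $900$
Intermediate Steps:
$M{\left(z \right)} = 0$ ($M{\left(z \right)} = -1 + \frac{z + z}{z + z} = -1 + \frac{2 z}{2 z} = -1 + 2 z \frac{1}{2 z} = -1 + 1 = 0$)
$M{\left(25 \right)} + V{\left(30 \right)} = 0 + 30^{2} = 0 + 900 = 900$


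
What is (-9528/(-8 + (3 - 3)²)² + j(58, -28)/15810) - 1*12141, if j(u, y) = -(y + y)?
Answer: -777211471/63240 ≈ -12290.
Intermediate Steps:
j(u, y) = -2*y
(-9528/(-8 + (3 - 3)²)² + j(58, -28)/15810) - 1*12141 = (-9528/(-8 + (3 - 3)²)² - 2*(-28)/15810) - 1*12141 = (-9528/(-8 + 0²)² + 56*(1/15810)) - 12141 = (-9528/(-8 + 0)² + 28/7905) - 12141 = (-9528/((-8)²) + 28/7905) - 12141 = (-9528/64 + 28/7905) - 12141 = (-9528*1/64 + 28/7905) - 12141 = (-1191/8 + 28/7905) - 12141 = -9414631/63240 - 12141 = -777211471/63240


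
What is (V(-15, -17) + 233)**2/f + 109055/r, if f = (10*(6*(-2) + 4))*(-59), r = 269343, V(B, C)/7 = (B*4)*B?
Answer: 11496097951127/1271298960 ≈ 9042.8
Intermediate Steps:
V(B, C) = 28*B**2 (V(B, C) = 7*((B*4)*B) = 7*((4*B)*B) = 7*(4*B**2) = 28*B**2)
f = 4720 (f = (10*(-12 + 4))*(-59) = (10*(-8))*(-59) = -80*(-59) = 4720)
(V(-15, -17) + 233)**2/f + 109055/r = (28*(-15)**2 + 233)**2/4720 + 109055/269343 = (28*225 + 233)**2*(1/4720) + 109055*(1/269343) = (6300 + 233)**2*(1/4720) + 109055/269343 = 6533**2*(1/4720) + 109055/269343 = 42680089*(1/4720) + 109055/269343 = 42680089/4720 + 109055/269343 = 11496097951127/1271298960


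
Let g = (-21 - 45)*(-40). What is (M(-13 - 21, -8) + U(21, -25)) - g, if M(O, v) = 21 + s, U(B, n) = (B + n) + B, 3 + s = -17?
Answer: -2622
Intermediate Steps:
s = -20 (s = -3 - 17 = -20)
U(B, n) = n + 2*B
M(O, v) = 1 (M(O, v) = 21 - 20 = 1)
g = 2640 (g = -66*(-40) = 2640)
(M(-13 - 21, -8) + U(21, -25)) - g = (1 + (-25 + 2*21)) - 1*2640 = (1 + (-25 + 42)) - 2640 = (1 + 17) - 2640 = 18 - 2640 = -2622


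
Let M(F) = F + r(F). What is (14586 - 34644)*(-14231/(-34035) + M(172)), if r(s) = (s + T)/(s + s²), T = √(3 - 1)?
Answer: -6787904388188/1962685 - 10029*√2/14878 ≈ -3.4585e+6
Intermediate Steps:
T = √2 ≈ 1.4142
r(s) = (s + √2)/(s + s²)
M(F) = F + (F + √2)/(F*(1 + F))
(14586 - 34644)*(-14231/(-34035) + M(172)) = (14586 - 34644)*(-14231/(-34035) + (172 + √2 + 172²*(1 + 172))/(172*(1 + 172))) = -20058*(-14231*(-1/34035) + (1/172)*(172 + √2 + 29584*173)/173) = -20058*(14231/34035 + (1/172)*(1/173)*(172 + √2 + 5118032)) = -20058*(14231/34035 + (1/172)*(1/173)*(5118204 + √2)) = -20058*(14231/34035 + (29757/173 + √2/29756)) = -20058*(1015241458/5888055 + √2/29756) = -6787904388188/1962685 - 10029*√2/14878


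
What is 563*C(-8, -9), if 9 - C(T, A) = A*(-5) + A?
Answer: -15201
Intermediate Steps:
C(T, A) = 9 + 4*A (C(T, A) = 9 - (A*(-5) + A) = 9 - (-5*A + A) = 9 - (-4)*A = 9 + 4*A)
563*C(-8, -9) = 563*(9 + 4*(-9)) = 563*(9 - 36) = 563*(-27) = -15201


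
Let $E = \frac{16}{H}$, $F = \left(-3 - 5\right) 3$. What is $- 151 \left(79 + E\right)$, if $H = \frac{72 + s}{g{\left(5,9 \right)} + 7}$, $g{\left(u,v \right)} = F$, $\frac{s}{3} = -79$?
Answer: $- \frac{2009357}{165} \approx -12178.0$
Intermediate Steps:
$F = -24$ ($F = \left(-8\right) 3 = -24$)
$s = -237$ ($s = 3 \left(-79\right) = -237$)
$g{\left(u,v \right)} = -24$
$H = \frac{165}{17}$ ($H = \frac{72 - 237}{-24 + 7} = - \frac{165}{-17} = \left(-165\right) \left(- \frac{1}{17}\right) = \frac{165}{17} \approx 9.7059$)
$E = \frac{272}{165}$ ($E = \frac{16}{\frac{165}{17}} = 16 \cdot \frac{17}{165} = \frac{272}{165} \approx 1.6485$)
$- 151 \left(79 + E\right) = - 151 \left(79 + \frac{272}{165}\right) = \left(-151\right) \frac{13307}{165} = - \frac{2009357}{165}$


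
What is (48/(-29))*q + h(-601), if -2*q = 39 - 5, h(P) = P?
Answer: -16613/29 ≈ -572.86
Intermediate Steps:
q = -17 (q = -(39 - 5)/2 = -1/2*34 = -17)
(48/(-29))*q + h(-601) = (48/(-29))*(-17) - 601 = -1/29*48*(-17) - 601 = -48/29*(-17) - 601 = 816/29 - 601 = -16613/29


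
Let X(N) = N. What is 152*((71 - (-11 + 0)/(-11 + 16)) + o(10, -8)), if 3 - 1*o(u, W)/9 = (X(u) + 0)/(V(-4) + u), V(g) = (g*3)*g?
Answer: 2174208/145 ≈ 14995.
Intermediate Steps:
V(g) = 3*g² (V(g) = (3*g)*g = 3*g²)
o(u, W) = 27 - 9*u/(48 + u) (o(u, W) = 27 - 9*(u + 0)/(3*(-4)² + u) = 27 - 9*u/(3*16 + u) = 27 - 9*u/(48 + u))
152*((71 - (-11 + 0)/(-11 + 16)) + o(10, -8)) = 152*((71 - (-11 + 0)/(-11 + 16)) + 18*(72 + 10)/(48 + 10)) = 152*((71 - (-11)/5) + 18*82/58) = 152*((71 - (-11)/5) + 18*(1/58)*82) = 152*((71 - 1*(-11/5)) + 738/29) = 152*((71 + 11/5) + 738/29) = 152*(366/5 + 738/29) = 152*(14304/145) = 2174208/145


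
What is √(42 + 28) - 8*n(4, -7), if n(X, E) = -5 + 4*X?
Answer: -88 + √70 ≈ -79.633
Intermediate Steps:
√(42 + 28) - 8*n(4, -7) = √(42 + 28) - 8*(-5 + 4*4) = √70 - 8*(-5 + 16) = √70 - 8*11 = √70 - 88 = -88 + √70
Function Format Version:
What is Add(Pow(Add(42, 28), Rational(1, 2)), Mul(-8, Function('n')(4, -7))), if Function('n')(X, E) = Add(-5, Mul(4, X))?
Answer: Add(-88, Pow(70, Rational(1, 2))) ≈ -79.633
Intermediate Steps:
Add(Pow(Add(42, 28), Rational(1, 2)), Mul(-8, Function('n')(4, -7))) = Add(Pow(Add(42, 28), Rational(1, 2)), Mul(-8, Add(-5, Mul(4, 4)))) = Add(Pow(70, Rational(1, 2)), Mul(-8, Add(-5, 16))) = Add(Pow(70, Rational(1, 2)), Mul(-8, 11)) = Add(Pow(70, Rational(1, 2)), -88) = Add(-88, Pow(70, Rational(1, 2)))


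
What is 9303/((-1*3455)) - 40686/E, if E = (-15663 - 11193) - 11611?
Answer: -217288371/132903485 ≈ -1.6349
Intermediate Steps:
E = -38467 (E = -26856 - 11611 = -38467)
9303/((-1*3455)) - 40686/E = 9303/((-1*3455)) - 40686/(-38467) = 9303/(-3455) - 40686*(-1/38467) = 9303*(-1/3455) + 40686/38467 = -9303/3455 + 40686/38467 = -217288371/132903485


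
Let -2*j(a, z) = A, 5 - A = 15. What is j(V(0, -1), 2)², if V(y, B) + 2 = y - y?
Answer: 25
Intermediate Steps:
V(y, B) = -2 (V(y, B) = -2 + (y - y) = -2 + 0 = -2)
A = -10 (A = 5 - 1*15 = 5 - 15 = -10)
j(a, z) = 5 (j(a, z) = -½*(-10) = 5)
j(V(0, -1), 2)² = 5² = 25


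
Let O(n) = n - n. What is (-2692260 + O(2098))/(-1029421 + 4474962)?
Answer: -2692260/3445541 ≈ -0.78137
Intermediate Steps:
O(n) = 0
(-2692260 + O(2098))/(-1029421 + 4474962) = (-2692260 + 0)/(-1029421 + 4474962) = -2692260/3445541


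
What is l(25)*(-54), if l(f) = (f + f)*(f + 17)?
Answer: -113400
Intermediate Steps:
l(f) = 2*f*(17 + f) (l(f) = (2*f)*(17 + f) = 2*f*(17 + f))
l(25)*(-54) = (2*25*(17 + 25))*(-54) = (2*25*42)*(-54) = 2100*(-54) = -113400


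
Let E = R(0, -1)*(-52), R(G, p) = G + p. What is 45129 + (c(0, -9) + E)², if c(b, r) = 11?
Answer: 49098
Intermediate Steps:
E = 52 (E = (0 - 1)*(-52) = -1*(-52) = 52)
45129 + (c(0, -9) + E)² = 45129 + (11 + 52)² = 45129 + 63² = 45129 + 3969 = 49098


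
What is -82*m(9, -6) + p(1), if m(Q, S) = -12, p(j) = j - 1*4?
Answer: 981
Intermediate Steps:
p(j) = -4 + j (p(j) = j - 4 = -4 + j)
-82*m(9, -6) + p(1) = -82*(-12) + (-4 + 1) = 984 - 3 = 981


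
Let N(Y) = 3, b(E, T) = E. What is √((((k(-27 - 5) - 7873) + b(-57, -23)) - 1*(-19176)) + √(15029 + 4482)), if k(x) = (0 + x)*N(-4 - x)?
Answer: √(11150 + √19511) ≈ 106.25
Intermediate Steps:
k(x) = 3*x (k(x) = (0 + x)*3 = x*3 = 3*x)
√((((k(-27 - 5) - 7873) + b(-57, -23)) - 1*(-19176)) + √(15029 + 4482)) = √((((3*(-27 - 5) - 7873) - 57) - 1*(-19176)) + √(15029 + 4482)) = √((((3*(-32) - 7873) - 57) + 19176) + √19511) = √((((-96 - 7873) - 57) + 19176) + √19511) = √(((-7969 - 57) + 19176) + √19511) = √((-8026 + 19176) + √19511) = √(11150 + √19511)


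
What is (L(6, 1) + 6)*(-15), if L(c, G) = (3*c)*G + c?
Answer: -450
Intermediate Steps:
L(c, G) = c + 3*G*c (L(c, G) = 3*G*c + c = c + 3*G*c)
(L(6, 1) + 6)*(-15) = (6*(1 + 3*1) + 6)*(-15) = (6*(1 + 3) + 6)*(-15) = (6*4 + 6)*(-15) = (24 + 6)*(-15) = 30*(-15) = -450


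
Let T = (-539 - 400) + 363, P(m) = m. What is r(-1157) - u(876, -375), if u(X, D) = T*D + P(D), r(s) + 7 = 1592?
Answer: -214040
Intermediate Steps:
T = -576 (T = -939 + 363 = -576)
r(s) = 1585 (r(s) = -7 + 1592 = 1585)
u(X, D) = -575*D (u(X, D) = -576*D + D = -575*D)
r(-1157) - u(876, -375) = 1585 - (-575)*(-375) = 1585 - 1*215625 = 1585 - 215625 = -214040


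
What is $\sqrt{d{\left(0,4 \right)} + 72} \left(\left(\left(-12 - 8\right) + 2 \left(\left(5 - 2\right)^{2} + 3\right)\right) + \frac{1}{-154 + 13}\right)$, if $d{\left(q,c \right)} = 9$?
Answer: $\frac{1689}{47} \approx 35.936$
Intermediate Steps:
$\sqrt{d{\left(0,4 \right)} + 72} \left(\left(\left(-12 - 8\right) + 2 \left(\left(5 - 2\right)^{2} + 3\right)\right) + \frac{1}{-154 + 13}\right) = \sqrt{9 + 72} \left(\left(\left(-12 - 8\right) + 2 \left(\left(5 - 2\right)^{2} + 3\right)\right) + \frac{1}{-154 + 13}\right) = \sqrt{81} \left(\left(-20 + 2 \left(3^{2} + 3\right)\right) + \frac{1}{-141}\right) = 9 \left(\left(-20 + 2 \left(9 + 3\right)\right) - \frac{1}{141}\right) = 9 \left(\left(-20 + 2 \cdot 12\right) - \frac{1}{141}\right) = 9 \left(\left(-20 + 24\right) - \frac{1}{141}\right) = 9 \left(4 - \frac{1}{141}\right) = 9 \cdot \frac{563}{141} = \frac{1689}{47}$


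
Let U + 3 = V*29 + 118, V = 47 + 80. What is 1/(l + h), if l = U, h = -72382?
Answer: -1/68584 ≈ -1.4581e-5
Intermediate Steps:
V = 127
U = 3798 (U = -3 + (127*29 + 118) = -3 + (3683 + 118) = -3 + 3801 = 3798)
l = 3798
1/(l + h) = 1/(3798 - 72382) = 1/(-68584) = -1/68584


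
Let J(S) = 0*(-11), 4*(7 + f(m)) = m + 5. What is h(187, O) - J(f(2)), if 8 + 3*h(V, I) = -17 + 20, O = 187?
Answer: -5/3 ≈ -1.6667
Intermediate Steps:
h(V, I) = -5/3 (h(V, I) = -8/3 + (-17 + 20)/3 = -8/3 + (⅓)*3 = -8/3 + 1 = -5/3)
f(m) = -23/4 + m/4 (f(m) = -7 + (m + 5)/4 = -7 + (5 + m)/4 = -7 + (5/4 + m/4) = -23/4 + m/4)
J(S) = 0
h(187, O) - J(f(2)) = -5/3 - 1*0 = -5/3 + 0 = -5/3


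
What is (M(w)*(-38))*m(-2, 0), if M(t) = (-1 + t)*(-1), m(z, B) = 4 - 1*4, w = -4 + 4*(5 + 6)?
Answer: 0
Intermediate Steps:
w = 40 (w = -4 + 4*11 = -4 + 44 = 40)
m(z, B) = 0 (m(z, B) = 4 - 4 = 0)
M(t) = 1 - t
(M(w)*(-38))*m(-2, 0) = ((1 - 1*40)*(-38))*0 = ((1 - 40)*(-38))*0 = -39*(-38)*0 = 1482*0 = 0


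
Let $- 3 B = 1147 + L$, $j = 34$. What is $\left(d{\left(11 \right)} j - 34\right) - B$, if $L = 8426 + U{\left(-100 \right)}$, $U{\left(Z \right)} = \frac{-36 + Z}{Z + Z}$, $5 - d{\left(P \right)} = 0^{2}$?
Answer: $\frac{249542}{75} \approx 3327.2$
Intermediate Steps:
$d{\left(P \right)} = 5$ ($d{\left(P \right)} = 5 - 0^{2} = 5 - 0 = 5 + 0 = 5$)
$U{\left(Z \right)} = \frac{-36 + Z}{2 Z}$
$L = \frac{210667}{25}$ ($L = 8426 + \frac{-36 - 100}{2 \left(-100\right)} = 8426 + \frac{1}{2} \left(- \frac{1}{100}\right) \left(-136\right) = 8426 + \frac{17}{25} = \frac{210667}{25} \approx 8426.7$)
$B = - \frac{239342}{75}$ ($B = - \frac{1147 + \frac{210667}{25}}{3} = \left(- \frac{1}{3}\right) \frac{239342}{25} = - \frac{239342}{75} \approx -3191.2$)
$\left(d{\left(11 \right)} j - 34\right) - B = \left(5 \cdot 34 - 34\right) - - \frac{239342}{75} = \left(170 - 34\right) + \frac{239342}{75} = 136 + \frac{239342}{75} = \frac{249542}{75}$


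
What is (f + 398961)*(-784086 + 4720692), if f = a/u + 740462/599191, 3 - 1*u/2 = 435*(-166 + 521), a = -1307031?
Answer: 16146942206928588162731/10280919178 ≈ 1.5706e+12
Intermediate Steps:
u = -308844 (u = 6 - 870*(-166 + 521) = 6 - 870*355 = 6 - 2*154425 = 6 - 308850 = -308844)
f = 337282819283/61685515068 (f = -1307031/(-308844) + 740462/599191 = -1307031*(-1/308844) + 740462*(1/599191) = 435677/102948 + 740462/599191 = 337282819283/61685515068 ≈ 5.4678)
(f + 398961)*(-784086 + 4720692) = (337282819283/61685515068 + 398961)*(-784086 + 4720692) = (24610452059863631/61685515068)*3936606 = 16146942206928588162731/10280919178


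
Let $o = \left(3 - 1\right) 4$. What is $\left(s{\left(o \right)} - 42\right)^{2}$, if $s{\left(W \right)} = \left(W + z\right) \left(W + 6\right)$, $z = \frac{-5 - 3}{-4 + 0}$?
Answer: $9604$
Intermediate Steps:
$z = 2$ ($z = - \frac{8}{-4} = \left(-8\right) \left(- \frac{1}{4}\right) = 2$)
$o = 8$ ($o = 2 \cdot 4 = 8$)
$s{\left(W \right)} = \left(2 + W\right) \left(6 + W\right)$ ($s{\left(W \right)} = \left(W + 2\right) \left(W + 6\right) = \left(2 + W\right) \left(6 + W\right)$)
$\left(s{\left(o \right)} - 42\right)^{2} = \left(\left(12 + 8^{2} + 8 \cdot 8\right) - 42\right)^{2} = \left(\left(12 + 64 + 64\right) - 42\right)^{2} = \left(140 - 42\right)^{2} = 98^{2} = 9604$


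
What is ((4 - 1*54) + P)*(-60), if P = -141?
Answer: 11460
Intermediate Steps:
((4 - 1*54) + P)*(-60) = ((4 - 1*54) - 141)*(-60) = ((4 - 54) - 141)*(-60) = (-50 - 141)*(-60) = -191*(-60) = 11460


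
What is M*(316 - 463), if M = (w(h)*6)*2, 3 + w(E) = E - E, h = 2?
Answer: 5292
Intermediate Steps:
w(E) = -3 (w(E) = -3 + (E - E) = -3 + 0 = -3)
M = -36 (M = -3*6*2 = -18*2 = -36)
M*(316 - 463) = -36*(316 - 463) = -36*(-147) = 5292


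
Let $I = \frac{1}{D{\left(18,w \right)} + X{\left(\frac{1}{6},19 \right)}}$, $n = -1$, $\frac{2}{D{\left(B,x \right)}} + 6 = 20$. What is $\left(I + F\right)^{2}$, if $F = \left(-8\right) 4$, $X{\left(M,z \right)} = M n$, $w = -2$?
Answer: $5476$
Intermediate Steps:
$D{\left(B,x \right)} = \frac{1}{7}$ ($D{\left(B,x \right)} = \frac{2}{-6 + 20} = \frac{2}{14} = 2 \cdot \frac{1}{14} = \frac{1}{7}$)
$X{\left(M,z \right)} = - M$ ($X{\left(M,z \right)} = M \left(-1\right) = - M$)
$F = -32$
$I = -42$ ($I = \frac{1}{\frac{1}{7} - \frac{1}{6}} = \frac{1}{- \frac{1}{42}} = -42$)
$\left(I + F\right)^{2} = \left(-42 - 32\right)^{2} = \left(-74\right)^{2} = 5476$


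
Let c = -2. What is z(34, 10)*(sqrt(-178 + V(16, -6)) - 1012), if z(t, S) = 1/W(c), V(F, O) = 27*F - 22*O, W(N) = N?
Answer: 506 - sqrt(386)/2 ≈ 496.18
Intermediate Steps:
V(F, O) = -22*O + 27*F
z(t, S) = -1/2 (z(t, S) = 1/(-2) = -1/2)
z(34, 10)*(sqrt(-178 + V(16, -6)) - 1012) = -(sqrt(-178 + (-22*(-6) + 27*16)) - 1012)/2 = -(sqrt(-178 + (132 + 432)) - 1012)/2 = -(sqrt(-178 + 564) - 1012)/2 = -(sqrt(386) - 1012)/2 = -(-1012 + sqrt(386))/2 = 506 - sqrt(386)/2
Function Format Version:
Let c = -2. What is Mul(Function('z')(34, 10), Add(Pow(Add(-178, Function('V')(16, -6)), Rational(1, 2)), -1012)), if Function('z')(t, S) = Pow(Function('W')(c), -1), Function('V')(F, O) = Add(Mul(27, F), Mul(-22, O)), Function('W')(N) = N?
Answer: Add(506, Mul(Rational(-1, 2), Pow(386, Rational(1, 2)))) ≈ 496.18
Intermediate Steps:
Function('V')(F, O) = Add(Mul(-22, O), Mul(27, F))
Function('z')(t, S) = Rational(-1, 2) (Function('z')(t, S) = Pow(-2, -1) = Rational(-1, 2))
Mul(Function('z')(34, 10), Add(Pow(Add(-178, Function('V')(16, -6)), Rational(1, 2)), -1012)) = Mul(Rational(-1, 2), Add(Pow(Add(-178, Add(Mul(-22, -6), Mul(27, 16))), Rational(1, 2)), -1012)) = Mul(Rational(-1, 2), Add(Pow(Add(-178, Add(132, 432)), Rational(1, 2)), -1012)) = Mul(Rational(-1, 2), Add(Pow(Add(-178, 564), Rational(1, 2)), -1012)) = Mul(Rational(-1, 2), Add(Pow(386, Rational(1, 2)), -1012)) = Mul(Rational(-1, 2), Add(-1012, Pow(386, Rational(1, 2)))) = Add(506, Mul(Rational(-1, 2), Pow(386, Rational(1, 2))))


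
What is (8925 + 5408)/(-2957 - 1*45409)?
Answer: -14333/48366 ≈ -0.29634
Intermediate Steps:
(8925 + 5408)/(-2957 - 1*45409) = 14333/(-2957 - 45409) = 14333/(-48366) = 14333*(-1/48366) = -14333/48366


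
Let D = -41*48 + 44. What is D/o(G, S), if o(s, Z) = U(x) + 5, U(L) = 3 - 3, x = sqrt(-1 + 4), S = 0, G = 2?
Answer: -1924/5 ≈ -384.80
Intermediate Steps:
x = sqrt(3) ≈ 1.7320
U(L) = 0
o(s, Z) = 5 (o(s, Z) = 0 + 5 = 5)
D = -1924 (D = -1968 + 44 = -1924)
D/o(G, S) = -1924/5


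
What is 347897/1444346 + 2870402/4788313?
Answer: 5811693374853/6915980728298 ≈ 0.84033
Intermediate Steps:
347897/1444346 + 2870402/4788313 = 5811693374853/6915980728298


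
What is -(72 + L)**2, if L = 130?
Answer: -40804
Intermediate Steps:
-(72 + L)**2 = -(72 + 130)**2 = -1*202**2 = -1*40804 = -40804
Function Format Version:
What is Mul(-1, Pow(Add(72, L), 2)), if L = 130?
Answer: -40804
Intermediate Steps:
Mul(-1, Pow(Add(72, L), 2)) = Mul(-1, Pow(Add(72, 130), 2)) = Mul(-1, Pow(202, 2)) = Mul(-1, 40804) = -40804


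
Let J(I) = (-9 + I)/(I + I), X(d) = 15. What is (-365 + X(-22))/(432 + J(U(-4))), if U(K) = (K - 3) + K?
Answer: -1925/2381 ≈ -0.80848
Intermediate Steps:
U(K) = -3 + 2*K (U(K) = (-3 + K) + K = -3 + 2*K)
J(I) = (-9 + I)/(2*I) (J(I) = (-9 + I)/((2*I)) = (-9 + I)*(1/(2*I)) = (-9 + I)/(2*I))
(-365 + X(-22))/(432 + J(U(-4))) = (-365 + 15)/(432 + (-9 + (-3 + 2*(-4)))/(2*(-3 + 2*(-4)))) = -350/(432 + (-9 + (-3 - 8))/(2*(-3 - 8))) = -350/(432 + (½)*(-9 - 11)/(-11)) = -350/(432 + (½)*(-1/11)*(-20)) = -350/(432 + 10/11) = -350/4762/11 = -350*11/4762 = -1925/2381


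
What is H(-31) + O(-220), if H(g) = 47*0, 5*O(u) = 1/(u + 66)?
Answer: -1/770 ≈ -0.0012987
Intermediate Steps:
O(u) = 1/(5*(66 + u)) (O(u) = 1/(5*(u + 66)) = 1/(5*(66 + u)))
H(g) = 0
H(-31) + O(-220) = 0 + 1/(5*(66 - 220)) = 0 + (1/5)/(-154) = 0 + (1/5)*(-1/154) = 0 - 1/770 = -1/770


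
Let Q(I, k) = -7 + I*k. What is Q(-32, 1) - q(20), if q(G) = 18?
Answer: -57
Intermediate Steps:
Q(-32, 1) - q(20) = (-7 - 32*1) - 1*18 = (-7 - 32) - 18 = -39 - 18 = -57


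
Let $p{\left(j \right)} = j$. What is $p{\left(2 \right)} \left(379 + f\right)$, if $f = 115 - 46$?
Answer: $896$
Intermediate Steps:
$f = 69$
$p{\left(2 \right)} \left(379 + f\right) = 2 \left(379 + 69\right) = 2 \cdot 448 = 896$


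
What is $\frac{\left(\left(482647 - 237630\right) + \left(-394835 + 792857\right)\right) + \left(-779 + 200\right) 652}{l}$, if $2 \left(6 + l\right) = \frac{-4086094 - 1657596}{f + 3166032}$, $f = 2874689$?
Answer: $- \frac{1603998687851}{39116171} \approx -41006.0$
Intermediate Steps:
$l = - \frac{39116171}{6040721}$ ($l = -6 + \frac{\left(-4086094 - 1657596\right) \frac{1}{2874689 + 3166032}}{2} = -6 + \frac{\left(-4086094 - 1657596\right) \frac{1}{6040721}}{2} = -6 + \frac{\left(-5743690\right) \frac{1}{6040721}}{2} = -6 + \frac{1}{2} \left(- \frac{5743690}{6040721}\right) = -6 - \frac{2871845}{6040721} = - \frac{39116171}{6040721} \approx -6.4754$)
$\frac{\left(\left(482647 - 237630\right) + \left(-394835 + 792857\right)\right) + \left(-779 + 200\right) 652}{l} = \frac{\left(\left(482647 - 237630\right) + \left(-394835 + 792857\right)\right) + \left(-779 + 200\right) 652}{- \frac{39116171}{6040721}} = \left(\left(245017 + 398022\right) - 377508\right) \left(- \frac{6040721}{39116171}\right) = \left(643039 - 377508\right) \left(- \frac{6040721}{39116171}\right) = 265531 \left(- \frac{6040721}{39116171}\right) = - \frac{1603998687851}{39116171}$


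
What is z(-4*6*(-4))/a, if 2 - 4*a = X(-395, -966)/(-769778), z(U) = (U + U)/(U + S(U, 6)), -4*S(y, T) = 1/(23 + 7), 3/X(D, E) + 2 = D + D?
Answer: 18728883486720/4681814417377 ≈ 4.0004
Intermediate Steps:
X(D, E) = 3/(-2 + 2*D) (X(D, E) = 3/(-2 + (D + D)) = 3/(-2 + 2*D))
S(y, T) = -1/120 (S(y, T) = -1/(4*(23 + 7)) = -1/4/30 = -1/4*1/30 = -1/120)
z(U) = 2*U/(-1/120 + U) (z(U) = (U + U)/(U - 1/120) = (2*U)/(-1/120 + U) = 2*U/(-1/120 + U))
a = 406442783/812885568 (a = 1/2 - 3/(2*(-1 - 395))/(4*(-769778)) = 1/2 - (3/2)/(-396)*(-1)/(4*769778) = 1/2 - (3/2)*(-1/396)*(-1)/(4*769778) = 1/2 - (-1)*(-1)/(1056*769778) = 1/2 - 1/4*1/203221392 = 1/2 - 1/812885568 = 406442783/812885568 ≈ 0.50000)
z(-4*6*(-4))/a = (240*(-4*6*(-4))/(-1 + 120*(-4*6*(-4))))/(406442783/812885568) = (240*(-24*(-4))/(-1 + 120*(-24*(-4))))*(812885568/406442783) = (240*96/(-1 + 120*96))*(812885568/406442783) = (240*96/(-1 + 11520))*(812885568/406442783) = (240*96/11519)*(812885568/406442783) = (240*96*(1/11519))*(812885568/406442783) = (23040/11519)*(812885568/406442783) = 18728883486720/4681814417377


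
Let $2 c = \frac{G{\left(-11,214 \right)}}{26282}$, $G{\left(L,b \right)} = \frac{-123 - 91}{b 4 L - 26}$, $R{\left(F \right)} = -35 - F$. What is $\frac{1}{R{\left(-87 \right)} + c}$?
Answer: $\frac{248154644}{12904041595} \approx 0.019231$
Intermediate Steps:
$G{\left(L,b \right)} = - \frac{214}{-26 + 4 L b}$ ($G{\left(L,b \right)} = - \frac{214}{4 b L - 26} = - \frac{214}{4 L b - 26} = - \frac{214}{-26 + 4 L b}$)
$c = \frac{107}{248154644}$ ($c = \frac{- \frac{107}{-13 + 2 \left(-11\right) 214} \cdot \frac{1}{26282}}{2} = \frac{- \frac{107}{-13 - 4708} \cdot \frac{1}{26282}}{2} = \frac{- \frac{107}{-4721} \cdot \frac{1}{26282}}{2} = \frac{\left(-107\right) \left(- \frac{1}{4721}\right) \frac{1}{26282}}{2} = \frac{\frac{107}{4721} \cdot \frac{1}{26282}}{2} = \frac{1}{2} \cdot \frac{107}{124077322} = \frac{107}{248154644} \approx 4.3118 \cdot 10^{-7}$)
$\frac{1}{R{\left(-87 \right)} + c} = \frac{1}{\left(-35 - -87\right) + \frac{107}{248154644}} = \frac{1}{\left(-35 + 87\right) + \frac{107}{248154644}} = \frac{1}{52 + \frac{107}{248154644}} = \frac{1}{\frac{12904041595}{248154644}} = \frac{248154644}{12904041595}$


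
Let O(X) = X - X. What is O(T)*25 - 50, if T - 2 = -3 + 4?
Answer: -50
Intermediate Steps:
T = 3 (T = 2 + (-3 + 4) = 2 + 1 = 3)
O(X) = 0
O(T)*25 - 50 = 0*25 - 50 = 0 - 50 = -50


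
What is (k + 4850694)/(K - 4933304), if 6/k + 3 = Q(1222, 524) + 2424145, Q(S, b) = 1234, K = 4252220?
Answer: -1960792801825/275314131264 ≈ -7.1220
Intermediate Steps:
k = 3/1212688 (k = 6/(-3 + (1234 + 2424145)) = 6/(-3 + 2425379) = 6/2425376 = 6*(1/2425376) = 3/1212688 ≈ 2.4738e-6)
(k + 4850694)/(K - 4933304) = (3/1212688 + 4850694)/(4252220 - 4933304) = (5882378405475/1212688)/(-681084) = (5882378405475/1212688)*(-1/681084) = -1960792801825/275314131264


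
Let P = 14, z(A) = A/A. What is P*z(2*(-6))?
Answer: 14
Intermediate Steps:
z(A) = 1
P*z(2*(-6)) = 14*1 = 14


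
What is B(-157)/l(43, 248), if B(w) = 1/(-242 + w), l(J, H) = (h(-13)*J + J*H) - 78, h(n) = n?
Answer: -1/4000773 ≈ -2.4995e-7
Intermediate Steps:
l(J, H) = -78 - 13*J + H*J (l(J, H) = (-13*J + J*H) - 78 = (-13*J + H*J) - 78 = -78 - 13*J + H*J)
B(-157)/l(43, 248) = 1/((-242 - 157)*(-78 - 13*43 + 248*43)) = 1/((-399)*(-78 - 559 + 10664)) = -1/399/10027 = -1/399*1/10027 = -1/4000773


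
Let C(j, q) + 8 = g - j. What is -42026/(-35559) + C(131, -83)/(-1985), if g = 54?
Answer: 17288825/14116923 ≈ 1.2247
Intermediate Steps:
C(j, q) = 46 - j (C(j, q) = -8 + (54 - j) = 46 - j)
-42026/(-35559) + C(131, -83)/(-1985) = -42026/(-35559) + (46 - 1*131)/(-1985) = -42026*(-1/35559) + (46 - 131)*(-1/1985) = 42026/35559 - 85*(-1/1985) = 42026/35559 + 17/397 = 17288825/14116923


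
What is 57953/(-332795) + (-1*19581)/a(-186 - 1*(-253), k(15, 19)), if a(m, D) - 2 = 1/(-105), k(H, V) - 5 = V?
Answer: -684240296152/69554155 ≈ -9837.5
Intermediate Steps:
k(H, V) = 5 + V
a(m, D) = 209/105 (a(m, D) = 2 + 1/(-105) = 2 - 1/105 = 209/105)
57953/(-332795) + (-1*19581)/a(-186 - 1*(-253), k(15, 19)) = 57953/(-332795) + (-1*19581)/(209/105) = 57953*(-1/332795) - 19581*105/209 = -57953/332795 - 2056005/209 = -684240296152/69554155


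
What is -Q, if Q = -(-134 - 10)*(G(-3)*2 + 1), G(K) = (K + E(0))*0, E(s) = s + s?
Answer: -144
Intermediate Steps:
E(s) = 2*s
G(K) = 0 (G(K) = (K + 2*0)*0 = (K + 0)*0 = K*0 = 0)
Q = 144 (Q = -(-134 - 10)*(0*2 + 1) = -(-144)*(0 + 1) = -(-144) = -1*(-144) = 144)
-Q = -1*144 = -144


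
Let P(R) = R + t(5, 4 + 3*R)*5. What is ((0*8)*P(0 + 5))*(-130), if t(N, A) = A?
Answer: 0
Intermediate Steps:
P(R) = 20 + 16*R (P(R) = R + (4 + 3*R)*5 = R + (20 + 15*R) = 20 + 16*R)
((0*8)*P(0 + 5))*(-130) = ((0*8)*(20 + 16*(0 + 5)))*(-130) = (0*(20 + 16*5))*(-130) = (0*(20 + 80))*(-130) = (0*100)*(-130) = 0*(-130) = 0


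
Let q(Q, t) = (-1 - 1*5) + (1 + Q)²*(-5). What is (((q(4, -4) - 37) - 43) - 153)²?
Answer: 132496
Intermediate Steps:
q(Q, t) = -6 - 5*(1 + Q)² (q(Q, t) = (-1 - 5) - 5*(1 + Q)² = -6 - 5*(1 + Q)²)
(((q(4, -4) - 37) - 43) - 153)² = ((((-6 - 5*(1 + 4)²) - 37) - 43) - 153)² = ((((-6 - 5*5²) - 37) - 43) - 153)² = ((((-6 - 5*25) - 37) - 43) - 153)² = ((((-6 - 125) - 37) - 43) - 153)² = (((-131 - 37) - 43) - 153)² = ((-168 - 43) - 153)² = (-211 - 153)² = (-364)² = 132496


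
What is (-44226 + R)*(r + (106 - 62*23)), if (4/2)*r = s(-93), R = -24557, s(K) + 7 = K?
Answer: 94232710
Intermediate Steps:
s(K) = -7 + K
r = -50 (r = (-7 - 93)/2 = (1/2)*(-100) = -50)
(-44226 + R)*(r + (106 - 62*23)) = (-44226 - 24557)*(-50 + (106 - 62*23)) = -68783*(-50 + (106 - 1426)) = -68783*(-50 - 1320) = -68783*(-1370) = 94232710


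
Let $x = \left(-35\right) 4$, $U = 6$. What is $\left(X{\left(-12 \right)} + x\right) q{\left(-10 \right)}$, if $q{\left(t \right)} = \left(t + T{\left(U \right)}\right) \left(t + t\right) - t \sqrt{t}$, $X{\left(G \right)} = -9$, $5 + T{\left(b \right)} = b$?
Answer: $-26820 - 1490 i \sqrt{10} \approx -26820.0 - 4711.8 i$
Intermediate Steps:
$T{\left(b \right)} = -5 + b$
$x = -140$
$q{\left(t \right)} = - t^{\frac{3}{2}} + 2 t \left(1 + t\right)$ ($q{\left(t \right)} = \left(t + \left(-5 + 6\right)\right) \left(t + t\right) - t \sqrt{t} = \left(t + 1\right) 2 t - t^{\frac{3}{2}} = \left(1 + t\right) 2 t - t^{\frac{3}{2}} = 2 t \left(1 + t\right) - t^{\frac{3}{2}} = - t^{\frac{3}{2}} + 2 t \left(1 + t\right)$)
$\left(X{\left(-12 \right)} + x\right) q{\left(-10 \right)} = \left(-9 - 140\right) \left(- \left(-10\right)^{\frac{3}{2}} + 2 \left(-10\right) + 2 \left(-10\right)^{2}\right) = - 149 \left(- \left(-10\right) i \sqrt{10} - 20 + 2 \cdot 100\right) = - 149 \left(10 i \sqrt{10} - 20 + 200\right) = - 149 \left(180 + 10 i \sqrt{10}\right) = -26820 - 1490 i \sqrt{10}$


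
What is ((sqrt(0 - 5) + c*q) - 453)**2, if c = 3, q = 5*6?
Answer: (363 - I*sqrt(5))**2 ≈ 1.3176e+5 - 1623.0*I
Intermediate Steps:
q = 30
((sqrt(0 - 5) + c*q) - 453)**2 = ((sqrt(0 - 5) + 3*30) - 453)**2 = ((sqrt(-5) + 90) - 453)**2 = ((I*sqrt(5) + 90) - 453)**2 = ((90 + I*sqrt(5)) - 453)**2 = (-363 + I*sqrt(5))**2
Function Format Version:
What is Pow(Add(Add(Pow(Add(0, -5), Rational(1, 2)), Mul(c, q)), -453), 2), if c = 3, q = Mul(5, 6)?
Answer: Pow(Add(363, Mul(-1, I, Pow(5, Rational(1, 2)))), 2) ≈ Add(1.3176e+5, Mul(-1623., I))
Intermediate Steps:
q = 30
Pow(Add(Add(Pow(Add(0, -5), Rational(1, 2)), Mul(c, q)), -453), 2) = Pow(Add(Add(Pow(Add(0, -5), Rational(1, 2)), Mul(3, 30)), -453), 2) = Pow(Add(Add(Pow(-5, Rational(1, 2)), 90), -453), 2) = Pow(Add(Add(Mul(I, Pow(5, Rational(1, 2))), 90), -453), 2) = Pow(Add(Add(90, Mul(I, Pow(5, Rational(1, 2)))), -453), 2) = Pow(Add(-363, Mul(I, Pow(5, Rational(1, 2)))), 2)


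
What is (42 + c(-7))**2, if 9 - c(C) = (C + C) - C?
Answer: 3364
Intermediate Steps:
c(C) = 9 - C (c(C) = 9 - ((C + C) - C) = 9 - (2*C - C) = 9 - C)
(42 + c(-7))**2 = (42 + (9 - 1*(-7)))**2 = (42 + (9 + 7))**2 = (42 + 16)**2 = 58**2 = 3364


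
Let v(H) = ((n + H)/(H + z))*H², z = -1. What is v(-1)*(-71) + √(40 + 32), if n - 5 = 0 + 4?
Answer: 284 + 6*√2 ≈ 292.49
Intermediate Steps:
n = 9 (n = 5 + (0 + 4) = 5 + 4 = 9)
v(H) = H²*(9 + H)/(-1 + H) (v(H) = ((9 + H)/(H - 1))*H² = ((9 + H)/(-1 + H))*H² = H²*(9 + H)/(-1 + H))
v(-1)*(-71) + √(40 + 32) = ((-1)²*(9 - 1)/(-1 - 1))*(-71) + √(40 + 32) = (1*8/(-2))*(-71) + √72 = (1*(-½)*8)*(-71) + 6*√2 = -4*(-71) + 6*√2 = 284 + 6*√2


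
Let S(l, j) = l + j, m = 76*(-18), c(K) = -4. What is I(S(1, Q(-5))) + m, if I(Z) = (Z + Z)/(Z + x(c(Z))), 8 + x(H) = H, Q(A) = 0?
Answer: -15050/11 ≈ -1368.2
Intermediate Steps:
x(H) = -8 + H
m = -1368
S(l, j) = j + l
I(Z) = 2*Z/(-12 + Z) (I(Z) = (Z + Z)/(Z + (-8 - 4)) = (2*Z)/(Z - 12) = (2*Z)/(-12 + Z) = 2*Z/(-12 + Z))
I(S(1, Q(-5))) + m = 2*(0 + 1)/(-12 + (0 + 1)) - 1368 = 2*1/(-12 + 1) - 1368 = 2*1/(-11) - 1368 = 2*1*(-1/11) - 1368 = -2/11 - 1368 = -15050/11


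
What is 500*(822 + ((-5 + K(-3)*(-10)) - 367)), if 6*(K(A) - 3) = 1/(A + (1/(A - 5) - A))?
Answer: 650000/3 ≈ 2.1667e+5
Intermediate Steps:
K(A) = 13/6 + A/6 (K(A) = 3 + 1/(6*(A + (1/(A - 5) - A))) = 3 + 1/(6*(A + (1/(-5 + A) - A))) = 3 + 1/(6*(1/(-5 + A))) = 3 + (-5 + A)/6 = 3 + (-⅚ + A/6) = 13/6 + A/6)
500*(822 + ((-5 + K(-3)*(-10)) - 367)) = 500*(822 + ((-5 + (13/6 + (⅙)*(-3))*(-10)) - 367)) = 500*(822 + ((-5 + (13/6 - ½)*(-10)) - 367)) = 500*(822 + ((-5 + (5/3)*(-10)) - 367)) = 500*(822 + ((-5 - 50/3) - 367)) = 500*(822 + (-65/3 - 367)) = 500*(822 - 1166/3) = 500*(1300/3) = 650000/3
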